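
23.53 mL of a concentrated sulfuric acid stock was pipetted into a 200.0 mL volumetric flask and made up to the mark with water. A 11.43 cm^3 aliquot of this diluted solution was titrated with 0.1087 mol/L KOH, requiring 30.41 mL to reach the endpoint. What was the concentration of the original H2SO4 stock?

1.23 M

n(KOH) = 0.1087 x 0.03041 = 0.003306 mol.
n(H2SO4) in the aliquot = 0.003306 x 1/2 = 0.001653 mol.
[diluted H2SO4] = 0.001653 / 0.01143 = 0.1446 M.
Dilution factor = 200.0/23.53 = 8.500, so [stock] = 0.1446 x 8.500 = 1.23 M.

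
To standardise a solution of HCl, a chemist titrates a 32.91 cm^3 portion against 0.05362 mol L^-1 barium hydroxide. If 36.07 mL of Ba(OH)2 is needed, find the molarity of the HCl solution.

0.118 M

n(Ba(OH)2) delivered = 0.05362 x 0.03607 = 0.001934 mol.
The reaction is 2 HCl + 1 Ba(OH)2, so n(HCl) = 0.001934 x 2/1 = 0.003868 mol.
[HCl] = 0.003868 mol / 0.03291 L = 0.118 M.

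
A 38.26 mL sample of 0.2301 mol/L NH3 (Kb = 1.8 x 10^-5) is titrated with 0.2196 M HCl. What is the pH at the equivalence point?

5.10

n(NH3) = 0.2301 x 0.03826 = 0.008804 mol; V(HCl) at equivalence = 0.008804/0.2196 = 0.04009 L.
At equivalence the base is fully converted to NH4+; total volume = 0.07835 L, so [NH4+] = 0.008804/0.07835 = 0.1124 M.
Ka(NH4+) = Kw/Kb = 1.0e-14 / 1.8 x 10^-5 = 5.56e-10.
[H^+] = sqrt(Ka x [NH4+]) = sqrt(5.56e-10 x 0.1124) = 7.90e-6 M.
pH = -log(7.90e-6) = 5.10.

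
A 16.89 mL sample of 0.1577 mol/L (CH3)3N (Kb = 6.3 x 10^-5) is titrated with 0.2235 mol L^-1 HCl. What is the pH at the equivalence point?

n((CH3)3N) = 0.1577 x 0.01689 = 0.002664 mol; V(HCl) at equivalence = 0.002664/0.2235 = 0.01192 L.
At equivalence the base is fully converted to (CH3)3NH+; total volume = 0.02881 L, so [(CH3)3NH+] = 0.002664/0.02881 = 0.09246 M.
Ka((CH3)3NH+) = Kw/Kb = 1.0e-14 / 6.3 x 10^-5 = 1.59e-10.
[H^+] = sqrt(Ka x [(CH3)3NH+]) = sqrt(1.59e-10 x 0.09246) = 3.83e-6 M.
pH = -log(3.83e-6) = 5.42.

5.42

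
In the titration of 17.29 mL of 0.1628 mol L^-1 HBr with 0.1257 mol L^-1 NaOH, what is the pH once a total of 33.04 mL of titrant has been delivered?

12.42

n(acid) = 0.1628 x 0.01729 = 0.002815 mol; n(NaOH) added = 0.1257 x 0.03304 = 0.004153 mol.
Base is in excess by 0.004153 - 0.002815 = 0.001338 mol in a total volume of 0.05033 L.
[OH^-] = 0.001338/0.05033 = 0.02659 M, so pOH = 1.58 and pH = 14.00 - 1.58 = 12.42.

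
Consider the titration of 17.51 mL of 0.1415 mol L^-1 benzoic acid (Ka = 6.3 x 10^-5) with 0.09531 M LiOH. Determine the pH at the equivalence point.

n(C6H5COOH) = 0.1415 x 0.01751 = 0.002478 mol; V(LiOH) at equivalence = 0.002478/0.09531 = 0.02600 L.
At equivalence all the acid is converted to C6H5COO-; total volume = 0.01751 + 0.02600 = 0.04351 L, so [C6H5COO-] = 0.002478/0.04351 = 0.05695 M.
Kb = Kw/Ka = 1.0e-14 / 6.3 x 10^-5 = 1.59e-10.
[OH^-] = sqrt(Kb x [C6H5COO-]) = sqrt(1.59e-10 x 0.05695) = 3.01e-6 M.
pOH = 5.52, so pH = 14.00 - 5.52 = 8.48.

8.48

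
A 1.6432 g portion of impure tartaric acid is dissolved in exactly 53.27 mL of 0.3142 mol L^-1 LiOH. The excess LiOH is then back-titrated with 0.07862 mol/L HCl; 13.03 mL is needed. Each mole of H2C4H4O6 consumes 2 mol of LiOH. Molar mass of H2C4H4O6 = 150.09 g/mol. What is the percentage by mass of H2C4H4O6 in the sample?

Total n(LiOH) added = 0.3142 x 0.05327 = 0.01674 mol.
n(HCl) used = 0.07862 x 0.01303 = 0.001024 mol, which equals the excess n(LiOH).
So n(LiOH) consumed by the sample = 0.01674 - 0.001024 = 0.01571 mol.
n(H2C4H4O6) = 0.01571 / 2 = 0.007857 mol.
mass H2C4H4O6 = 0.007857 x 150.09 = 1.179 g, so %H2C4H4O6 = 1.179/1.6432 x 100 = 71.8%.

71.8%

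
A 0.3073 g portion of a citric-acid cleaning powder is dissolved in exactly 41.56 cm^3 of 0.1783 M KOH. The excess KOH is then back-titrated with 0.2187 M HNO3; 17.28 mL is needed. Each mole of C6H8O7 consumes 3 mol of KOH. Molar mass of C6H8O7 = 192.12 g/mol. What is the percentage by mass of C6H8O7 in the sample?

75.7%

Total n(KOH) added = 0.1783 x 0.04156 = 0.007410 mol.
n(HNO3) used = 0.2187 x 0.01728 = 0.003779 mol, which equals the excess n(KOH).
So n(KOH) consumed by the sample = 0.007410 - 0.003779 = 0.003631 mol.
n(C6H8O7) = 0.003631 / 3 = 0.001210 mol.
mass C6H8O7 = 0.001210 x 192.12 = 0.2325 g, so %C6H8O7 = 0.2325/0.3073 x 100 = 75.7%.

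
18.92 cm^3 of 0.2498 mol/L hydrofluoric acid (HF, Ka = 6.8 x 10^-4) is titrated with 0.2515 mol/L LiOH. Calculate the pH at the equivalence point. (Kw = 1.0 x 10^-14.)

n(HF) = 0.2498 x 0.01892 = 0.004726 mol; V(LiOH) at equivalence = 0.004726/0.2515 = 0.01879 L.
At equivalence all the acid is converted to F-; total volume = 0.01892 + 0.01879 = 0.03771 L, so [F-] = 0.004726/0.03771 = 0.1253 M.
Kb = Kw/Ka = 1.0e-14 / 6.8 x 10^-4 = 1.47e-11.
[OH^-] = sqrt(Kb x [F-]) = sqrt(1.47e-11 x 0.1253) = 1.36e-6 M.
pOH = 5.87, so pH = 14.00 - 5.87 = 8.13.

8.13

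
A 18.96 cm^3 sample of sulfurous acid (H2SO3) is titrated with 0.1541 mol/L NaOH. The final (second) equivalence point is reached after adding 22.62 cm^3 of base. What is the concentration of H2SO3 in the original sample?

0.0919 M

n(NaOH) = 0.1541 x 0.02262 = 0.003486 mol.
At the final (second) equivalence point, 2 mol OH^- react per mol H2SO3, so n(H2SO3) = 0.003486 / 2 = 0.001743 mol.
[H2SO3] = 0.001743 / 0.01896 L = 0.0919 M.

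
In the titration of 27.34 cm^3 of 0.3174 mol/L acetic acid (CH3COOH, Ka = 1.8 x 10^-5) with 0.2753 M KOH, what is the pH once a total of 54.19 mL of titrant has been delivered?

12.88

n(acid) = 0.3174 x 0.02734 = 0.008678 mol; n(KOH) added = 0.2753 x 0.05419 = 0.01492 mol.
Base is in excess by 0.01492 - 0.008678 = 0.006241 mol in a total volume of 0.08153 L.
[OH^-] = 0.006241/0.08153 = 0.07655 M, so pOH = 1.12 and pH = 14.00 - 1.12 = 12.88.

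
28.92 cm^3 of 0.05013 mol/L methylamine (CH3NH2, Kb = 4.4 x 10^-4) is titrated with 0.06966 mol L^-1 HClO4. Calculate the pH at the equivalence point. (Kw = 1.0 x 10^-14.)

6.09

n(CH3NH2) = 0.05013 x 0.02892 = 0.001450 mol; V(HClO4) at equivalence = 0.001450/0.06966 = 0.02081 L.
At equivalence the base is fully converted to CH3NH3+; total volume = 0.04973 L, so [CH3NH3+] = 0.001450/0.04973 = 0.02915 M.
Ka(CH3NH3+) = Kw/Kb = 1.0e-14 / 4.4 x 10^-4 = 2.27e-11.
[H^+] = sqrt(Ka x [CH3NH3+]) = sqrt(2.27e-11 x 0.02915) = 8.14e-7 M.
pH = -log(8.14e-7) = 6.09.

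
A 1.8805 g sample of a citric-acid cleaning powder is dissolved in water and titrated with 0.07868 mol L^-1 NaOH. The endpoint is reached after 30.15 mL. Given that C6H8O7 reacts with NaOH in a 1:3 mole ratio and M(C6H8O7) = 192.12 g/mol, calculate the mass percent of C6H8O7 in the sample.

n(NaOH) = 0.07868 x 0.03015 = 0.002372 mol.
n(C6H8O7) = 0.002372 / 3 = 0.0007907 mol.
mass of C6H8O7 = 0.0007907 x 192.12 = 0.1519 g.
% purity = 0.1519 / 1.8805 x 100 = 8.08%.

8.08%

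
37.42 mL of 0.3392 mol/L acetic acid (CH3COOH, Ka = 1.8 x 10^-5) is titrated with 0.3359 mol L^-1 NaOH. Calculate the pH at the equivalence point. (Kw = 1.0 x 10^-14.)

n(CH3COOH) = 0.3392 x 0.03742 = 0.01269 mol; V(NaOH) at equivalence = 0.01269/0.3359 = 0.03779 L.
At equivalence all the acid is converted to CH3COO-; total volume = 0.03742 + 0.03779 = 0.07521 L, so [CH3COO-] = 0.01269/0.07521 = 0.1688 M.
Kb = Kw/Ka = 1.0e-14 / 1.8 x 10^-5 = 5.56e-10.
[OH^-] = sqrt(Kb x [CH3COO-]) = sqrt(5.56e-10 x 0.1688) = 9.68e-6 M.
pOH = 5.01, so pH = 14.00 - 5.01 = 8.99.

8.99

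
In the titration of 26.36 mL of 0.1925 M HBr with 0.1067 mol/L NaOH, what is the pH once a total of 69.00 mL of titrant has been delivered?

12.38

n(acid) = 0.1925 x 0.02636 = 0.005074 mol; n(NaOH) added = 0.1067 x 0.06900 = 0.007362 mol.
Base is in excess by 0.007362 - 0.005074 = 0.002288 mol in a total volume of 0.09536 L.
[OH^-] = 0.002288/0.09536 = 0.02399 M, so pOH = 1.62 and pH = 14.00 - 1.62 = 12.38.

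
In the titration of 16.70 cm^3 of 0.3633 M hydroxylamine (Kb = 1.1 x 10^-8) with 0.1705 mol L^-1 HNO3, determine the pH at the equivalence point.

3.49

n(NH2OH) = 0.3633 x 0.01670 = 0.006067 mol; V(HNO3) at equivalence = 0.006067/0.1705 = 0.03558 L.
At equivalence the base is fully converted to NH3OH+; total volume = 0.05228 L, so [NH3OH+] = 0.006067/0.05228 = 0.1160 M.
Ka(NH3OH+) = Kw/Kb = 1.0e-14 / 1.1 x 10^-8 = 9.09e-7.
[H^+] = sqrt(Ka x [NH3OH+]) = sqrt(9.09e-7 x 0.1160) = 0.000325 M.
pH = -log(0.000325) = 3.49.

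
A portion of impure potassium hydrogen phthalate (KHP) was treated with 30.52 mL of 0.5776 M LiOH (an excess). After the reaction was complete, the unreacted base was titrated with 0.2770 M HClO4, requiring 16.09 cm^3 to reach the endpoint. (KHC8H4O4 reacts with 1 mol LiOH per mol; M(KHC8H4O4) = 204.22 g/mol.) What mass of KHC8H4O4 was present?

2.69 g

Total n(LiOH) added = 0.5776 x 0.03052 = 0.01763 mol.
n(HClO4) used = 0.2770 x 0.01609 = 0.004457 mol, which equals the excess n(LiOH).
So n(LiOH) consumed by the sample = 0.01763 - 0.004457 = 0.01317 mol.
n(KHC8H4O4) = 0.01317 / 1 = 0.01317 mol.
mass = 0.01317 mol x 204.22 g/mol = 2.69 g.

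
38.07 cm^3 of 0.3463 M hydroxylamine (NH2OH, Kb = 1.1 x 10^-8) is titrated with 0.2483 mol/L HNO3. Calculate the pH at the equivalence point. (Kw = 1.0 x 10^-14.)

n(NH2OH) = 0.3463 x 0.03807 = 0.01318 mol; V(HNO3) at equivalence = 0.01318/0.2483 = 0.05310 L.
At equivalence the base is fully converted to NH3OH+; total volume = 0.09117 L, so [NH3OH+] = 0.01318/0.09117 = 0.1446 M.
Ka(NH3OH+) = Kw/Kb = 1.0e-14 / 1.1 x 10^-8 = 9.09e-7.
[H^+] = sqrt(Ka x [NH3OH+]) = sqrt(9.09e-7 x 0.1446) = 0.000363 M.
pH = -log(0.000363) = 3.44.

3.44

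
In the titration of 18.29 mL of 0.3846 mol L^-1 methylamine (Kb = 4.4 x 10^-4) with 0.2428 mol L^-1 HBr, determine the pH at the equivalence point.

5.74

n(CH3NH2) = 0.3846 x 0.01829 = 0.007034 mol; V(HBr) at equivalence = 0.007034/0.2428 = 0.02897 L.
At equivalence the base is fully converted to CH3NH3+; total volume = 0.04726 L, so [CH3NH3+] = 0.007034/0.04726 = 0.1488 M.
Ka(CH3NH3+) = Kw/Kb = 1.0e-14 / 4.4 x 10^-4 = 2.27e-11.
[H^+] = sqrt(Ka x [CH3NH3+]) = sqrt(2.27e-11 x 0.1488) = 1.84e-6 M.
pH = -log(1.84e-6) = 5.74.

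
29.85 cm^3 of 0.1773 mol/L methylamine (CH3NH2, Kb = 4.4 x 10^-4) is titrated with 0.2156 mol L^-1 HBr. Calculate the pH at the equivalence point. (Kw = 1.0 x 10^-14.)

5.83

n(CH3NH2) = 0.1773 x 0.02985 = 0.005292 mol; V(HBr) at equivalence = 0.005292/0.2156 = 0.02455 L.
At equivalence the base is fully converted to CH3NH3+; total volume = 0.05440 L, so [CH3NH3+] = 0.005292/0.05440 = 0.09729 M.
Ka(CH3NH3+) = Kw/Kb = 1.0e-14 / 4.4 x 10^-4 = 2.27e-11.
[H^+] = sqrt(Ka x [CH3NH3+]) = sqrt(2.27e-11 x 0.09729) = 1.49e-6 M.
pH = -log(1.49e-6) = 5.83.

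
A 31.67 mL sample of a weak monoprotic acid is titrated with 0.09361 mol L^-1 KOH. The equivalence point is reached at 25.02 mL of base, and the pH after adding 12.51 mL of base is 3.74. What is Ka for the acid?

12.51 mL is half of the equivalence volume, so this is the half-equivalence point where [HA] = [A^-].
At half-equivalence pH = pKa, so pKa = 3.74.
Ka = 10^(-3.74) = 1.8 x 10^-4.

1.8 x 10^-4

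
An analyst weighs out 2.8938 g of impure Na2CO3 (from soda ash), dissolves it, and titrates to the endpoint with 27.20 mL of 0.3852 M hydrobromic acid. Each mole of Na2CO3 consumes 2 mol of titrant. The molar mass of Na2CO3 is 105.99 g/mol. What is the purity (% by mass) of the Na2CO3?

19.2%

n(HBr) = 0.3852 x 0.02720 = 0.01048 mol.
n(Na2CO3) = 0.01048 / 2 = 0.005239 mol.
mass of Na2CO3 = 0.005239 x 105.99 = 0.5553 g.
% purity = 0.5553 / 2.8938 x 100 = 19.2%.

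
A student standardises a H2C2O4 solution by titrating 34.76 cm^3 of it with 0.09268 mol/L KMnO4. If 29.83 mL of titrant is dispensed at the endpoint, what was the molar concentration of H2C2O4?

n(KMnO4) = 0.09268 x 0.02983 = 0.002765 mol.
From the balanced equation, 2 mol KMnO4 reacts with 5 mol H2C2O4, so n(H2C2O4) = 0.002765 x 5/2 = 0.006912 mol.
[H2C2O4] = 0.006912 / 0.03476 L = 0.199 M.

0.199 M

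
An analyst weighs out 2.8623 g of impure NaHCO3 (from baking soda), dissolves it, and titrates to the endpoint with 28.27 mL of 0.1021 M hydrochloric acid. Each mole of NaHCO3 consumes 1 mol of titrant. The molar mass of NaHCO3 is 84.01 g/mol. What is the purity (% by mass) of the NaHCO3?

n(HCl) = 0.1021 x 0.02827 = 0.002886 mol.
n(NaHCO3) = 0.002886 / 1 = 0.002886 mol.
mass of NaHCO3 = 0.002886 x 84.01 = 0.2425 g.
% purity = 0.2425 / 2.8623 x 100 = 8.47%.

8.47%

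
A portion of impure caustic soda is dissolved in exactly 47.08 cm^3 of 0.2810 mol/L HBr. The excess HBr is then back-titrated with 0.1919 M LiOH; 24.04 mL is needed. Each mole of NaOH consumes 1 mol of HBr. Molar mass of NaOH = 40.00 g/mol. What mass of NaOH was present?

Total n(HBr) added = 0.2810 x 0.04708 = 0.01323 mol.
n(LiOH) used = 0.1919 x 0.02404 = 0.004613 mol, which equals the excess n(HBr).
So n(HBr) consumed by the sample = 0.01323 - 0.004613 = 0.008616 mol.
n(NaOH) = 0.008616 / 1 = 0.008616 mol.
mass = 0.008616 mol x 40.00 g/mol = 0.345 g.

0.345 g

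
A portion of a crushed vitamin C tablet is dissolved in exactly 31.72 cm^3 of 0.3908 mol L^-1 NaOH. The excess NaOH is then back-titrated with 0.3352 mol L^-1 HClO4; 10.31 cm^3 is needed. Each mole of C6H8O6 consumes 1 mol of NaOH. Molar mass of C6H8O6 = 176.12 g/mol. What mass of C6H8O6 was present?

Total n(NaOH) added = 0.3908 x 0.03172 = 0.01240 mol.
n(HClO4) used = 0.3352 x 0.01031 = 0.003456 mol, which equals the excess n(NaOH).
So n(NaOH) consumed by the sample = 0.01240 - 0.003456 = 0.008940 mol.
n(C6H8O6) = 0.008940 / 1 = 0.008940 mol.
mass = 0.008940 mol x 176.12 g/mol = 1.57 g.

1.57 g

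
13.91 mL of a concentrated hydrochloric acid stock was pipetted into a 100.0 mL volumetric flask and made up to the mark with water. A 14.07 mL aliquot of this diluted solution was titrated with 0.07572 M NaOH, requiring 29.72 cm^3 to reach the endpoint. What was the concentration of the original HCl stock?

1.15 M

n(NaOH) = 0.07572 x 0.02972 = 0.002250 mol.
n(HCl) in the aliquot = 0.002250 mol.
[diluted HCl] = 0.002250 / 0.01407 = 0.1599 M.
Dilution factor = 100.0/13.91 = 7.189, so [stock] = 0.1599 x 7.189 = 1.15 M.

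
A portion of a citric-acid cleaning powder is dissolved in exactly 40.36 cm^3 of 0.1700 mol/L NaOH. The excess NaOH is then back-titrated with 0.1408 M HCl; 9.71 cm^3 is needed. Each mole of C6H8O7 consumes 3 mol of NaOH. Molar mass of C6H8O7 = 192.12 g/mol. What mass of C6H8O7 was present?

0.352 g

Total n(NaOH) added = 0.1700 x 0.04036 = 0.006861 mol.
n(HCl) used = 0.1408 x 0.009710 = 0.001367 mol, which equals the excess n(NaOH).
So n(NaOH) consumed by the sample = 0.006861 - 0.001367 = 0.005494 mol.
n(C6H8O7) = 0.005494 / 3 = 0.001831 mol.
mass = 0.001831 mol x 192.12 g/mol = 0.352 g.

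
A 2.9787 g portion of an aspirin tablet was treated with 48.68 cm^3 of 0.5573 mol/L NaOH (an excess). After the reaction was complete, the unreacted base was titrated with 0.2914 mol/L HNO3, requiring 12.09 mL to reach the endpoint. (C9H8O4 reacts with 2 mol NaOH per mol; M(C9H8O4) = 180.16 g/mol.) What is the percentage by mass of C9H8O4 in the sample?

71.4%

Total n(NaOH) added = 0.5573 x 0.04868 = 0.02713 mol.
n(HNO3) used = 0.2914 x 0.01209 = 0.003523 mol, which equals the excess n(NaOH).
So n(NaOH) consumed by the sample = 0.02713 - 0.003523 = 0.02361 mol.
n(C9H8O4) = 0.02361 / 2 = 0.01180 mol.
mass C9H8O4 = 0.01180 x 180.16 = 2.126 g, so %C9H8O4 = 2.126/2.9787 x 100 = 71.4%.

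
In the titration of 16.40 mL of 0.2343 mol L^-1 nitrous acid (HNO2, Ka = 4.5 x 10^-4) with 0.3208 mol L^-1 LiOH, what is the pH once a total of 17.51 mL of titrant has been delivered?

n(acid) = 0.2343 x 0.01640 = 0.003843 mol; n(LiOH) added = 0.3208 x 0.01751 = 0.005617 mol.
Base is in excess by 0.005617 - 0.003843 = 0.001775 mol in a total volume of 0.03391 L.
[OH^-] = 0.001775/0.03391 = 0.05234 M, so pOH = 1.28 and pH = 14.00 - 1.28 = 12.72.

12.72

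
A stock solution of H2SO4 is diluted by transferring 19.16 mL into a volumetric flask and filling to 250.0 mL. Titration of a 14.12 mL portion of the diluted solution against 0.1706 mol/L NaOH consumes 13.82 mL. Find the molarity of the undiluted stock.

n(NaOH) = 0.1706 x 0.01382 = 0.002358 mol.
n(H2SO4) in the aliquot = 0.002358 x 1/2 = 0.001179 mol.
[diluted H2SO4] = 0.001179 / 0.01412 = 0.08349 M.
Dilution factor = 250.0/19.16 = 13.05, so [stock] = 0.08349 x 13.05 = 1.09 M.

1.09 M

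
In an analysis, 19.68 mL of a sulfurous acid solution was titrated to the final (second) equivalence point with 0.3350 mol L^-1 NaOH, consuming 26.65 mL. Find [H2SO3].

0.227 M

n(NaOH) = 0.3350 x 0.02665 = 0.008928 mol.
At the final (second) equivalence point, 2 mol OH^- react per mol H2SO3, so n(H2SO3) = 0.008928 / 2 = 0.004464 mol.
[H2SO3] = 0.004464 / 0.01968 L = 0.227 M.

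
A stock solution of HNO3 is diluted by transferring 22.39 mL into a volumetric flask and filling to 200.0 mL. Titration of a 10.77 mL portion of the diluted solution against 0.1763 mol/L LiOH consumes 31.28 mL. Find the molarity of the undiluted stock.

4.57 M

n(LiOH) = 0.1763 x 0.03128 = 0.005515 mol.
n(HNO3) in the aliquot = 0.005515 mol.
[diluted HNO3] = 0.005515 / 0.01077 = 0.5120 M.
Dilution factor = 200.0/22.39 = 8.933, so [stock] = 0.5120 x 8.933 = 4.57 M.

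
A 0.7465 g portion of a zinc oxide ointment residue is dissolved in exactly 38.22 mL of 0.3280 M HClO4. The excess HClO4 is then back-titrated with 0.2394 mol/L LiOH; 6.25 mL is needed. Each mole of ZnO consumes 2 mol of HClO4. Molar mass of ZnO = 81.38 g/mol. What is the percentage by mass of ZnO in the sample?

60.2%

Total n(HClO4) added = 0.3280 x 0.03822 = 0.01254 mol.
n(LiOH) used = 0.2394 x 0.006250 = 0.001496 mol, which equals the excess n(HClO4).
So n(HClO4) consumed by the sample = 0.01254 - 0.001496 = 0.01104 mol.
n(ZnO) = 0.01104 / 2 = 0.005520 mol.
mass ZnO = 0.005520 x 81.38 = 0.4492 g, so %ZnO = 0.4492/0.7465 x 100 = 60.2%.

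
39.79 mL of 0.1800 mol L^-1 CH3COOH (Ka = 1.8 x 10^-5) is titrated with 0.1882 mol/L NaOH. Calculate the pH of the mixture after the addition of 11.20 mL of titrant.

Initial n(CH3COOH) = 0.1800 x 0.03979 = 0.007162 mol.
n(NaOH) added = 0.1882 x 0.01120 = 0.002108 mol, converting that many moles of CH3COOH to CH3COO-.
Remaining n(CH3COOH) = 0.005054 mol; n(CH3COO-) = 0.002108 mol.
By Henderson-Hasselbalch, pH = pKa + log([A^-]/[HA]) = 4.74 + log(0.002108/0.005054) = 4.74 + (-0.38) = 4.36.

4.36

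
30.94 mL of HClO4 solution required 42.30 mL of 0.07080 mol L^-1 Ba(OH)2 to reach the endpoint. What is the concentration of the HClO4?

n(Ba(OH)2) delivered = 0.07080 x 0.04230 = 0.002995 mol.
The reaction is 2 HClO4 + 1 Ba(OH)2, so n(HClO4) = 0.002995 x 2/1 = 0.005990 mol.
[HClO4] = 0.005990 mol / 0.03094 L = 0.194 M.

0.194 M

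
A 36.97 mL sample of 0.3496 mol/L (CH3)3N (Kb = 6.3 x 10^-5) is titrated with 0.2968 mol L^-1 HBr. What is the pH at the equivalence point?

5.30

n((CH3)3N) = 0.3496 x 0.03697 = 0.01292 mol; V(HBr) at equivalence = 0.01292/0.2968 = 0.04355 L.
At equivalence the base is fully converted to (CH3)3NH+; total volume = 0.08052 L, so [(CH3)3NH+] = 0.01292/0.08052 = 0.1605 M.
Ka((CH3)3NH+) = Kw/Kb = 1.0e-14 / 6.3 x 10^-5 = 1.59e-10.
[H^+] = sqrt(Ka x [(CH3)3NH+]) = sqrt(1.59e-10 x 0.1605) = 5.05e-6 M.
pH = -log(5.05e-6) = 5.30.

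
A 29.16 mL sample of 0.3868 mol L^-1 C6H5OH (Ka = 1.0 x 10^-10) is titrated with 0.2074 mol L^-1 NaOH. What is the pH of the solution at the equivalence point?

11.57

n(C6H5OH) = 0.3868 x 0.02916 = 0.01128 mol; V(NaOH) at equivalence = 0.01128/0.2074 = 0.05438 L.
At equivalence all the acid is converted to C6H5O-; total volume = 0.02916 + 0.05438 = 0.08354 L, so [C6H5O-] = 0.01128/0.08354 = 0.1350 M.
Kb = Kw/Ka = 1.0e-14 / 1.0 x 10^-10 = 0.000100.
[OH^-] = sqrt(Kb x [C6H5O-]) = sqrt(0.000100 x 0.1350) = 0.00367 M.
pOH = 2.43, so pH = 14.00 - 2.43 = 11.57.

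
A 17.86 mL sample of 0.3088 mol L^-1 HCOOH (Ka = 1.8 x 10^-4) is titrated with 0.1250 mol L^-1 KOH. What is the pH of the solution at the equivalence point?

n(HCOOH) = 0.3088 x 0.01786 = 0.005515 mol; V(KOH) at equivalence = 0.005515/0.1250 = 0.04412 L.
At equivalence all the acid is converted to HCOO-; total volume = 0.01786 + 0.04412 = 0.06198 L, so [HCOO-] = 0.005515/0.06198 = 0.08898 M.
Kb = Kw/Ka = 1.0e-14 / 1.8 x 10^-4 = 5.56e-11.
[OH^-] = sqrt(Kb x [HCOO-]) = sqrt(5.56e-11 x 0.08898) = 2.22e-6 M.
pOH = 5.65, so pH = 14.00 - 5.65 = 8.35.

8.35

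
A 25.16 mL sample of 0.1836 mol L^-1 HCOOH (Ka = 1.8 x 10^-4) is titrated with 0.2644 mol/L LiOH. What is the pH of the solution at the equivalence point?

8.39

n(HCOOH) = 0.1836 x 0.02516 = 0.004619 mol; V(LiOH) at equivalence = 0.004619/0.2644 = 0.01747 L.
At equivalence all the acid is converted to HCOO-; total volume = 0.02516 + 0.01747 = 0.04263 L, so [HCOO-] = 0.004619/0.04263 = 0.1084 M.
Kb = Kw/Ka = 1.0e-14 / 1.8 x 10^-4 = 5.56e-11.
[OH^-] = sqrt(Kb x [HCOO-]) = sqrt(5.56e-11 x 0.1084) = 2.45e-6 M.
pOH = 5.61, so pH = 14.00 - 5.61 = 8.39.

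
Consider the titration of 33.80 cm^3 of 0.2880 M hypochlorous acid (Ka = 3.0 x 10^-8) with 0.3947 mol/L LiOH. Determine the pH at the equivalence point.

10.37

n(HClO) = 0.2880 x 0.03380 = 0.009734 mol; V(LiOH) at equivalence = 0.009734/0.3947 = 0.02466 L.
At equivalence all the acid is converted to ClO-; total volume = 0.03380 + 0.02466 = 0.05846 L, so [ClO-] = 0.009734/0.05846 = 0.1665 M.
Kb = Kw/Ka = 1.0e-14 / 3.0 x 10^-8 = 3.33e-7.
[OH^-] = sqrt(Kb x [ClO-]) = sqrt(3.33e-7 x 0.1665) = 0.000236 M.
pOH = 3.63, so pH = 14.00 - 3.63 = 10.37.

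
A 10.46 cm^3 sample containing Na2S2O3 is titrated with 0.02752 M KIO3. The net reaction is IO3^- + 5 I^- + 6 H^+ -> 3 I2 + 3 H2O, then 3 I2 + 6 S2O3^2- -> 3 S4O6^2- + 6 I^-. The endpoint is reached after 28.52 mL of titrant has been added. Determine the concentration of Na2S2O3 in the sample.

n(KIO3) = 0.02752 x 0.02852 = 0.0007849 mol.
From the balanced equation, 1 mol KIO3 reacts with 6 mol Na2S2O3, so n(Na2S2O3) = 0.0007849 x 6/1 = 0.004709 mol.
[Na2S2O3] = 0.004709 / 0.01046 L = 0.450 M.

0.450 M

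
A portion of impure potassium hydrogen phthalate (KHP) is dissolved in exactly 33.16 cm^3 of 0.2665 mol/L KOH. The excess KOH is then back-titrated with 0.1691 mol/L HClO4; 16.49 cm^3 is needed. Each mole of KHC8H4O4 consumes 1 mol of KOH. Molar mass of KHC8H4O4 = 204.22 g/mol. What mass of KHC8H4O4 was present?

1.24 g

Total n(KOH) added = 0.2665 x 0.03316 = 0.008837 mol.
n(HClO4) used = 0.1691 x 0.01649 = 0.002788 mol, which equals the excess n(KOH).
So n(KOH) consumed by the sample = 0.008837 - 0.002788 = 0.006049 mol.
n(KHC8H4O4) = 0.006049 / 1 = 0.006049 mol.
mass = 0.006049 mol x 204.22 g/mol = 1.24 g.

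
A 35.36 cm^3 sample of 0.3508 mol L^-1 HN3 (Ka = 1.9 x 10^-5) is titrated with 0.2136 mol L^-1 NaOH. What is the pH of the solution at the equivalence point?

n(HN3) = 0.3508 x 0.03536 = 0.01240 mol; V(NaOH) at equivalence = 0.01240/0.2136 = 0.05807 L.
At equivalence all the acid is converted to N3-; total volume = 0.03536 + 0.05807 = 0.09343 L, so [N3-] = 0.01240/0.09343 = 0.1328 M.
Kb = Kw/Ka = 1.0e-14 / 1.9 x 10^-5 = 5.26e-10.
[OH^-] = sqrt(Kb x [N3-]) = sqrt(5.26e-10 x 0.1328) = 8.36e-6 M.
pOH = 5.08, so pH = 14.00 - 5.08 = 8.92.

8.92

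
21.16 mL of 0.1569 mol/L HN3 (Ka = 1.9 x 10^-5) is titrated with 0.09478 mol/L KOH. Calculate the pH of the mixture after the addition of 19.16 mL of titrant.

Initial n(HN3) = 0.1569 x 0.02116 = 0.003320 mol.
n(KOH) added = 0.09478 x 0.01916 = 0.001816 mol, converting that many moles of HN3 to N3-.
Remaining n(HN3) = 0.001504 mol; n(N3-) = 0.001816 mol.
By Henderson-Hasselbalch, pH = pKa + log([A^-]/[HA]) = 4.72 + log(0.001816/0.001504) = 4.72 + (+0.08) = 4.80.

4.80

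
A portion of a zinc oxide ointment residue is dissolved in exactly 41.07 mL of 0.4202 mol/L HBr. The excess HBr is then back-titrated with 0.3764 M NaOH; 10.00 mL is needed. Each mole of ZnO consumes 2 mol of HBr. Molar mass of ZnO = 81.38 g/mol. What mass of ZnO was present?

Total n(HBr) added = 0.4202 x 0.04107 = 0.01726 mol.
n(NaOH) used = 0.3764 x 0.01000 = 0.003764 mol, which equals the excess n(HBr).
So n(HBr) consumed by the sample = 0.01726 - 0.003764 = 0.01349 mol.
n(ZnO) = 0.01349 / 2 = 0.006747 mol.
mass = 0.006747 mol x 81.38 g/mol = 0.549 g.

0.549 g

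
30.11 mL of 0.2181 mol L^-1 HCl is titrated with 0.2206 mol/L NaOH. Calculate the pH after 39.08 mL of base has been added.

n(acid) = 0.2181 x 0.03011 = 0.006567 mol; n(NaOH) added = 0.2206 x 0.03908 = 0.008621 mol.
Base is in excess by 0.008621 - 0.006567 = 0.002054 mol in a total volume of 0.06919 L.
[OH^-] = 0.002054/0.06919 = 0.02969 M, so pOH = 1.53 and pH = 14.00 - 1.53 = 12.47.

12.47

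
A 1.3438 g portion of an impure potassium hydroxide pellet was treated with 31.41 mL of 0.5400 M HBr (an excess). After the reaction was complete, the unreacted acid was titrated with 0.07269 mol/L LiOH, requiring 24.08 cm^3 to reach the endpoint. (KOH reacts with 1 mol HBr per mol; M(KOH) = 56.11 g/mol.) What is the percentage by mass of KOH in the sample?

Total n(HBr) added = 0.5400 x 0.03141 = 0.01696 mol.
n(LiOH) used = 0.07269 x 0.02408 = 0.001750 mol, which equals the excess n(HBr).
So n(HBr) consumed by the sample = 0.01696 - 0.001750 = 0.01521 mol.
n(KOH) = 0.01521 / 1 = 0.01521 mol.
mass KOH = 0.01521 x 56.11 = 0.8535 g, so %KOH = 0.8535/1.3438 x 100 = 63.5%.

63.5%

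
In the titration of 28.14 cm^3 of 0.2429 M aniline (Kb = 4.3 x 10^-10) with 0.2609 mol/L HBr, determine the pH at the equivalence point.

n(C6H5NH2) = 0.2429 x 0.02814 = 0.006835 mol; V(HBr) at equivalence = 0.006835/0.2609 = 0.02620 L.
At equivalence the base is fully converted to C6H5NH3+; total volume = 0.05434 L, so [C6H5NH3+] = 0.006835/0.05434 = 0.1258 M.
Ka(C6H5NH3+) = Kw/Kb = 1.0e-14 / 4.3 x 10^-10 = 2.33e-5.
[H^+] = sqrt(Ka x [C6H5NH3+]) = sqrt(2.33e-5 x 0.1258) = 0.00171 M.
pH = -log(0.00171) = 2.77.

2.77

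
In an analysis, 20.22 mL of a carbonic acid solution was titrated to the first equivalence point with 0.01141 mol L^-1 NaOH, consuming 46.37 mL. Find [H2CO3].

n(NaOH) = 0.01141 x 0.04637 = 0.0005291 mol.
At the first equivalence point, 1 mol OH^- react per mol H2CO3, so n(H2CO3) = 0.0005291 / 1 = 0.0005291 mol.
[H2CO3] = 0.0005291 / 0.02022 L = 0.0262 M.

0.0262 M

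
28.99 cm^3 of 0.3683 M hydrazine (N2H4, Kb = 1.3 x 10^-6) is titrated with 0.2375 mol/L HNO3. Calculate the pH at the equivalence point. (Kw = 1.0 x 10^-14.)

n(N2H4) = 0.3683 x 0.02899 = 0.01068 mol; V(HNO3) at equivalence = 0.01068/0.2375 = 0.04496 L.
At equivalence the base is fully converted to N2H5+; total volume = 0.07395 L, so [N2H5+] = 0.01068/0.07395 = 0.1444 M.
Ka(N2H5+) = Kw/Kb = 1.0e-14 / 1.3 x 10^-6 = 7.69e-9.
[H^+] = sqrt(Ka x [N2H5+]) = sqrt(7.69e-9 x 0.1444) = 3.33e-5 M.
pH = -log(3.33e-5) = 4.48.

4.48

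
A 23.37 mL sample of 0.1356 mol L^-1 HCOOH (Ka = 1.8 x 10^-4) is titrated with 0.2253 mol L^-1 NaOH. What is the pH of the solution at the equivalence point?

n(HCOOH) = 0.1356 x 0.02337 = 0.003169 mol; V(NaOH) at equivalence = 0.003169/0.2253 = 0.01407 L.
At equivalence all the acid is converted to HCOO-; total volume = 0.02337 + 0.01407 = 0.03744 L, so [HCOO-] = 0.003169/0.03744 = 0.08465 M.
Kb = Kw/Ka = 1.0e-14 / 1.8 x 10^-4 = 5.56e-11.
[OH^-] = sqrt(Kb x [HCOO-]) = sqrt(5.56e-11 x 0.08465) = 2.17e-6 M.
pOH = 5.66, so pH = 14.00 - 5.66 = 8.34.

8.34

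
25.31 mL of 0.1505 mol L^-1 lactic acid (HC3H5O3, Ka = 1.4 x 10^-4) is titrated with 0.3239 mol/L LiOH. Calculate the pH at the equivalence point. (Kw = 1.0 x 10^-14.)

n(HC3H5O3) = 0.1505 x 0.02531 = 0.003809 mol; V(LiOH) at equivalence = 0.003809/0.3239 = 0.01176 L.
At equivalence all the acid is converted to C3H5O3-; total volume = 0.02531 + 0.01176 = 0.03707 L, so [C3H5O3-] = 0.003809/0.03707 = 0.1028 M.
Kb = Kw/Ka = 1.0e-14 / 1.4 x 10^-4 = 7.14e-11.
[OH^-] = sqrt(Kb x [C3H5O3-]) = sqrt(7.14e-11 x 0.1028) = 2.71e-6 M.
pOH = 5.57, so pH = 14.00 - 5.57 = 8.43.

8.43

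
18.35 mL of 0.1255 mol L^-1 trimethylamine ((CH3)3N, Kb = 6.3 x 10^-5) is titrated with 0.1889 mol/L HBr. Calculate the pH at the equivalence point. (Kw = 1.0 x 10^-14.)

n((CH3)3N) = 0.1255 x 0.01835 = 0.002303 mol; V(HBr) at equivalence = 0.002303/0.1889 = 0.01219 L.
At equivalence the base is fully converted to (CH3)3NH+; total volume = 0.03054 L, so [(CH3)3NH+] = 0.002303/0.03054 = 0.07540 M.
Ka((CH3)3NH+) = Kw/Kb = 1.0e-14 / 6.3 x 10^-5 = 1.59e-10.
[H^+] = sqrt(Ka x [(CH3)3NH+]) = sqrt(1.59e-10 x 0.07540) = 3.46e-6 M.
pH = -log(3.46e-6) = 5.46.

5.46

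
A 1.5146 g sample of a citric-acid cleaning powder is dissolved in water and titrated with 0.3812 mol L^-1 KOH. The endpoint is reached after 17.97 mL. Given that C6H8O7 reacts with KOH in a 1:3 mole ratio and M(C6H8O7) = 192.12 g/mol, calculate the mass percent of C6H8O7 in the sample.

29.0%

n(KOH) = 0.3812 x 0.01797 = 0.006850 mol.
n(C6H8O7) = 0.006850 / 3 = 0.002283 mol.
mass of C6H8O7 = 0.002283 x 192.12 = 0.4387 g.
% purity = 0.4387 / 1.5146 x 100 = 29.0%.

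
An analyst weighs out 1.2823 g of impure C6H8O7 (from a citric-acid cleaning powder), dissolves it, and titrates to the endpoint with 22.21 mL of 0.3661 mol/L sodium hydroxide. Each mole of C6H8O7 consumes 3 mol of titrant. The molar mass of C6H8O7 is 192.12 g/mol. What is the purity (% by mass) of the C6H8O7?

n(NaOH) = 0.3661 x 0.02221 = 0.008131 mol.
n(C6H8O7) = 0.008131 / 3 = 0.002710 mol.
mass of C6H8O7 = 0.002710 x 192.12 = 0.5207 g.
% purity = 0.5207 / 1.2823 x 100 = 40.6%.

40.6%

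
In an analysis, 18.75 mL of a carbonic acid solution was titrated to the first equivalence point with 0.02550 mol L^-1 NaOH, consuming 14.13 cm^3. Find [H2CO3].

0.0192 M

n(NaOH) = 0.02550 x 0.01413 = 0.0003603 mol.
At the first equivalence point, 1 mol OH^- react per mol H2CO3, so n(H2CO3) = 0.0003603 / 1 = 0.0003603 mol.
[H2CO3] = 0.0003603 / 0.01875 L = 0.0192 M.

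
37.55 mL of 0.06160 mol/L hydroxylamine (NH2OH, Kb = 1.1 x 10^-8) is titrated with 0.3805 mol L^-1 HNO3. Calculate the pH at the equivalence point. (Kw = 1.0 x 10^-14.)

3.66

n(NH2OH) = 0.06160 x 0.03755 = 0.002313 mol; V(HNO3) at equivalence = 0.002313/0.3805 = 0.006079 L.
At equivalence the base is fully converted to NH3OH+; total volume = 0.04363 L, so [NH3OH+] = 0.002313/0.04363 = 0.05302 M.
Ka(NH3OH+) = Kw/Kb = 1.0e-14 / 1.1 x 10^-8 = 9.09e-7.
[H^+] = sqrt(Ka x [NH3OH+]) = sqrt(9.09e-7 x 0.05302) = 0.000220 M.
pH = -log(0.000220) = 3.66.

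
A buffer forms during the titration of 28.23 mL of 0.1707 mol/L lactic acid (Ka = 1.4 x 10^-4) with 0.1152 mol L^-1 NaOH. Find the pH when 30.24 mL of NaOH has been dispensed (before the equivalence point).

Initial n(HC3H5O3) = 0.1707 x 0.02823 = 0.004819 mol.
n(NaOH) added = 0.1152 x 0.03024 = 0.003484 mol, converting that many moles of HC3H5O3 to C3H5O3-.
Remaining n(HC3H5O3) = 0.001335 mol; n(C3H5O3-) = 0.003484 mol.
By Henderson-Hasselbalch, pH = pKa + log([A^-]/[HA]) = 3.85 + log(0.003484/0.001335) = 3.85 + (+0.42) = 4.27.

4.27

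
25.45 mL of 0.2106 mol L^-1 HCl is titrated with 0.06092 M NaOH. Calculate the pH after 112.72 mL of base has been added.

12.04

n(acid) = 0.2106 x 0.02545 = 0.005360 mol; n(NaOH) added = 0.06092 x 0.1127 = 0.006867 mol.
Base is in excess by 0.006867 - 0.005360 = 0.001507 mol in a total volume of 0.1382 L.
[OH^-] = 0.001507/0.1382 = 0.01091 M, so pOH = 1.96 and pH = 14.00 - 1.96 = 12.04.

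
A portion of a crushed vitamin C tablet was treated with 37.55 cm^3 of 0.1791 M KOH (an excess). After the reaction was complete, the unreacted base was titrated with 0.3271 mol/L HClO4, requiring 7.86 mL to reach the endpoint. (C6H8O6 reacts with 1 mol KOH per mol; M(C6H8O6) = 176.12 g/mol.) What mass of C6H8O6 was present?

Total n(KOH) added = 0.1791 x 0.03755 = 0.006725 mol.
n(HClO4) used = 0.3271 x 0.007860 = 0.002571 mol, which equals the excess n(KOH).
So n(KOH) consumed by the sample = 0.006725 - 0.002571 = 0.004154 mol.
n(C6H8O6) = 0.004154 / 1 = 0.004154 mol.
mass = 0.004154 mol x 176.12 g/mol = 0.732 g.

0.732 g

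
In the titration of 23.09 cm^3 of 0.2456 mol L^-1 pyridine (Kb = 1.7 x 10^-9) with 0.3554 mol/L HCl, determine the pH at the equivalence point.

3.03

n(C5H5N) = 0.2456 x 0.02309 = 0.005671 mol; V(HCl) at equivalence = 0.005671/0.3554 = 0.01596 L.
At equivalence the base is fully converted to C5H5NH+; total volume = 0.03905 L, so [C5H5NH+] = 0.005671/0.03905 = 0.1452 M.
Ka(C5H5NH+) = Kw/Kb = 1.0e-14 / 1.7 x 10^-9 = 5.88e-6.
[H^+] = sqrt(Ka x [C5H5NH+]) = sqrt(5.88e-6 x 0.1452) = 0.000924 M.
pH = -log(0.000924) = 3.03.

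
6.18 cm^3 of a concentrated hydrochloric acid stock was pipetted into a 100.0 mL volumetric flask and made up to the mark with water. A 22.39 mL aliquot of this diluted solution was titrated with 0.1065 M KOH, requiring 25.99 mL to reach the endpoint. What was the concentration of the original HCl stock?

n(KOH) = 0.1065 x 0.02599 = 0.002768 mol.
n(HCl) in the aliquot = 0.002768 mol.
[diluted HCl] = 0.002768 / 0.02239 = 0.1236 M.
Dilution factor = 100.0/6.180 = 16.18, so [stock] = 0.1236 x 16.18 = 2.00 M.

2.00 M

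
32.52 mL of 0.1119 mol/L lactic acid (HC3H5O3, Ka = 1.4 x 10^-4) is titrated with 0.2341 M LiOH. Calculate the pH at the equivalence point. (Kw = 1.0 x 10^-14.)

8.37

n(HC3H5O3) = 0.1119 x 0.03252 = 0.003639 mol; V(LiOH) at equivalence = 0.003639/0.2341 = 0.01554 L.
At equivalence all the acid is converted to C3H5O3-; total volume = 0.03252 + 0.01554 = 0.04806 L, so [C3H5O3-] = 0.003639/0.04806 = 0.07571 M.
Kb = Kw/Ka = 1.0e-14 / 1.4 x 10^-4 = 7.14e-11.
[OH^-] = sqrt(Kb x [C3H5O3-]) = sqrt(7.14e-11 x 0.07571) = 2.33e-6 M.
pOH = 5.63, so pH = 14.00 - 5.63 = 8.37.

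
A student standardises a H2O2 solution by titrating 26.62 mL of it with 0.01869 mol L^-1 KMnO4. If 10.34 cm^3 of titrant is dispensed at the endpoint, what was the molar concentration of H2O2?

n(KMnO4) = 0.01869 x 0.01034 = 0.0001933 mol.
From the balanced equation, 2 mol KMnO4 reacts with 5 mol H2O2, so n(H2O2) = 0.0001933 x 5/2 = 0.0004831 mol.
[H2O2] = 0.0004831 / 0.02662 L = 0.0181 M.

0.0181 M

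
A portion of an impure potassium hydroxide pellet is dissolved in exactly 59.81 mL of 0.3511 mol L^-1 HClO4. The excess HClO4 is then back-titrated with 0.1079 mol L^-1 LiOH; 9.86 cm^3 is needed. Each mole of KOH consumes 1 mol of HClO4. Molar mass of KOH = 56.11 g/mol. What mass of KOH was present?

Total n(HClO4) added = 0.3511 x 0.05981 = 0.02100 mol.
n(LiOH) used = 0.1079 x 0.009860 = 0.001064 mol, which equals the excess n(HClO4).
So n(HClO4) consumed by the sample = 0.02100 - 0.001064 = 0.01994 mol.
n(KOH) = 0.01994 / 1 = 0.01994 mol.
mass = 0.01994 mol x 56.11 g/mol = 1.12 g.

1.12 g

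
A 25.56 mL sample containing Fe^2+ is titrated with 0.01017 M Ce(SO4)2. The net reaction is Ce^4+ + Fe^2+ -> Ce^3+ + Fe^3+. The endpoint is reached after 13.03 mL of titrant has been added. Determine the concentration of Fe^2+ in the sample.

0.00518 M

n(Ce(SO4)2) = 0.01017 x 0.01303 = 0.0001325 mol.
From the balanced equation, 1 mol Ce(SO4)2 reacts with 1 mol Fe^2+, so n(Fe^2+) = 0.0001325 x 1/1 = 0.0001325 mol.
[Fe^2+] = 0.0001325 / 0.02556 L = 0.00518 M.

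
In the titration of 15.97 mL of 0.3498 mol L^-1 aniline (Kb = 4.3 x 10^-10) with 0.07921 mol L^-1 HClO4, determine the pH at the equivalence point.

2.91

n(C6H5NH2) = 0.3498 x 0.01597 = 0.005586 mol; V(HClO4) at equivalence = 0.005586/0.07921 = 0.07053 L.
At equivalence the base is fully converted to C6H5NH3+; total volume = 0.08650 L, so [C6H5NH3+] = 0.005586/0.08650 = 0.06459 M.
Ka(C6H5NH3+) = Kw/Kb = 1.0e-14 / 4.3 x 10^-10 = 2.33e-5.
[H^+] = sqrt(Ka x [C6H5NH3+]) = sqrt(2.33e-5 x 0.06459) = 0.00123 M.
pH = -log(0.00123) = 2.91.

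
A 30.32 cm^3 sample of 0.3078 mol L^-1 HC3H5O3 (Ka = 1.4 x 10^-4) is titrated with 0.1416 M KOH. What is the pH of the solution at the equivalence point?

8.42

n(HC3H5O3) = 0.3078 x 0.03032 = 0.009332 mol; V(KOH) at equivalence = 0.009332/0.1416 = 0.06591 L.
At equivalence all the acid is converted to C3H5O3-; total volume = 0.03032 + 0.06591 = 0.09623 L, so [C3H5O3-] = 0.009332/0.09623 = 0.09698 M.
Kb = Kw/Ka = 1.0e-14 / 1.4 x 10^-4 = 7.14e-11.
[OH^-] = sqrt(Kb x [C3H5O3-]) = sqrt(7.14e-11 x 0.09698) = 2.63e-6 M.
pOH = 5.58, so pH = 14.00 - 5.58 = 8.42.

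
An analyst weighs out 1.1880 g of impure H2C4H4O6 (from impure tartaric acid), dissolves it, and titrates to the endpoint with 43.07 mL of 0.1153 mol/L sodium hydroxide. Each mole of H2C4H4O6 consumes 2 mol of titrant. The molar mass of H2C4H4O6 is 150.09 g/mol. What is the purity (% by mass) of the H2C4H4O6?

31.4%

n(NaOH) = 0.1153 x 0.04307 = 0.004966 mol.
n(H2C4H4O6) = 0.004966 / 2 = 0.002483 mol.
mass of H2C4H4O6 = 0.002483 x 150.09 = 0.3727 g.
% purity = 0.3727 / 1.1880 x 100 = 31.4%.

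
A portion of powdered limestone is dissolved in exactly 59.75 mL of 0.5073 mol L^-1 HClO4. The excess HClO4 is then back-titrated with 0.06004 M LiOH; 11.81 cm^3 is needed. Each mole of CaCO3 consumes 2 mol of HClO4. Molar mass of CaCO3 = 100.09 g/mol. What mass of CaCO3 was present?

Total n(HClO4) added = 0.5073 x 0.05975 = 0.03031 mol.
n(LiOH) used = 0.06004 x 0.01181 = 0.0007091 mol, which equals the excess n(HClO4).
So n(HClO4) consumed by the sample = 0.03031 - 0.0007091 = 0.02960 mol.
n(CaCO3) = 0.02960 / 2 = 0.01480 mol.
mass = 0.01480 mol x 100.09 g/mol = 1.48 g.

1.48 g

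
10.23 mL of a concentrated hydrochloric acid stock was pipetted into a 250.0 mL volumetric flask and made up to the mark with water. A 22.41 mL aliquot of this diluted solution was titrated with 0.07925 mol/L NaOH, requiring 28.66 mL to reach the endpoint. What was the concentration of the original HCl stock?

2.48 M

n(NaOH) = 0.07925 x 0.02866 = 0.002271 mol.
n(HCl) in the aliquot = 0.002271 mol.
[diluted HCl] = 0.002271 / 0.02241 = 0.1014 M.
Dilution factor = 250.0/10.23 = 24.44, so [stock] = 0.1014 x 24.44 = 2.48 M.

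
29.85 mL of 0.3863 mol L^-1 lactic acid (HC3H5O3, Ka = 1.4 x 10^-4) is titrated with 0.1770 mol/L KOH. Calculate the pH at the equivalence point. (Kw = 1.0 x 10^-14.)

8.47

n(HC3H5O3) = 0.3863 x 0.02985 = 0.01153 mol; V(KOH) at equivalence = 0.01153/0.1770 = 0.06515 L.
At equivalence all the acid is converted to C3H5O3-; total volume = 0.02985 + 0.06515 = 0.09500 L, so [C3H5O3-] = 0.01153/0.09500 = 0.1214 M.
Kb = Kw/Ka = 1.0e-14 / 1.4 x 10^-4 = 7.14e-11.
[OH^-] = sqrt(Kb x [C3H5O3-]) = sqrt(7.14e-11 x 0.1214) = 2.94e-6 M.
pOH = 5.53, so pH = 14.00 - 5.53 = 8.47.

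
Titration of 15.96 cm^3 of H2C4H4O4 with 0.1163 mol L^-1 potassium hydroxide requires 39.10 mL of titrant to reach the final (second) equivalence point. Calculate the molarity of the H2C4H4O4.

n(KOH) = 0.1163 x 0.03910 = 0.004547 mol.
At the final (second) equivalence point, 2 mol OH^- react per mol H2C4H4O4, so n(H2C4H4O4) = 0.004547 / 2 = 0.002274 mol.
[H2C4H4O4] = 0.002274 / 0.01596 L = 0.142 M.

0.142 M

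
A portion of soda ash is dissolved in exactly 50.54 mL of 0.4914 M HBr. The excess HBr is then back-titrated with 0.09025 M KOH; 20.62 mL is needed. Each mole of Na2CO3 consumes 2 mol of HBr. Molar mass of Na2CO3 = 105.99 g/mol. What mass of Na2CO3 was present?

Total n(HBr) added = 0.4914 x 0.05054 = 0.02484 mol.
n(KOH) used = 0.09025 x 0.02062 = 0.001861 mol, which equals the excess n(HBr).
So n(HBr) consumed by the sample = 0.02484 - 0.001861 = 0.02297 mol.
n(Na2CO3) = 0.02297 / 2 = 0.01149 mol.
mass = 0.01149 mol x 105.99 g/mol = 1.22 g.

1.22 g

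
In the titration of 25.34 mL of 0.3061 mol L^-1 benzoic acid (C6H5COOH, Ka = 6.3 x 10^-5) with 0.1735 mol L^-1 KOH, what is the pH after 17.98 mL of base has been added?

4.03

Initial n(C6H5COOH) = 0.3061 x 0.02534 = 0.007757 mol.
n(KOH) added = 0.1735 x 0.01798 = 0.003120 mol, converting that many moles of C6H5COOH to C6H5COO-.
Remaining n(C6H5COOH) = 0.004637 mol; n(C6H5COO-) = 0.003120 mol.
By Henderson-Hasselbalch, pH = pKa + log([A^-]/[HA]) = 4.20 + log(0.003120/0.004637) = 4.20 + (-0.17) = 4.03.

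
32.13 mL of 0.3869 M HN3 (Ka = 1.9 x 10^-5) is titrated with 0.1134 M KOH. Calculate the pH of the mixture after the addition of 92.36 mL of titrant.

5.45

Initial n(HN3) = 0.3869 x 0.03213 = 0.01243 mol.
n(KOH) added = 0.1134 x 0.09236 = 0.01047 mol, converting that many moles of HN3 to N3-.
Remaining n(HN3) = 0.001957 mol; n(N3-) = 0.01047 mol.
By Henderson-Hasselbalch, pH = pKa + log([A^-]/[HA]) = 4.72 + log(0.01047/0.001957) = 4.72 + (+0.73) = 5.45.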